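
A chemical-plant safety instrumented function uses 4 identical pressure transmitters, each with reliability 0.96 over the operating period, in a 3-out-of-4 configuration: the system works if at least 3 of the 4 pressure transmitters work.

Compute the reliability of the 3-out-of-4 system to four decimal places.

R = Σ_{i=3}^{4} C(4,i) p^i (1−p)^{4−i} with p = 0.96
C(4,3)·0.96^3·0.04^1 = 0.141558
C(4,4)·0.96^4·0.04^0 = 0.849347
Sum = 0.9909

0.9909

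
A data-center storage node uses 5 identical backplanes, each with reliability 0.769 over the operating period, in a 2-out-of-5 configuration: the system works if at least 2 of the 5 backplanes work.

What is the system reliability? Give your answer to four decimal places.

R = Σ_{i=2}^{5} C(5,i) p^i (1−p)^{5−i} with p = 0.769
C(5,2)·0.769^2·0.231^3 = 0.072893
C(5,3)·0.769^3·0.231^2 = 0.242663
C(5,4)·0.769^4·0.231^1 = 0.403913
C(5,5)·0.769^5·0.231^0 = 0.268925
Sum = 0.9884

0.9884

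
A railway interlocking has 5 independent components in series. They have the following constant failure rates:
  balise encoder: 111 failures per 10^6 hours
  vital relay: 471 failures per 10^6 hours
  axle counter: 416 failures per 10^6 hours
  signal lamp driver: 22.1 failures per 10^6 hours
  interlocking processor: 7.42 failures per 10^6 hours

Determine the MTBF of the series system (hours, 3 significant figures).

973

Series of exponential components: λ_sys = Σ λ_i
λ_sys = 0.000111 + 0.000471 + 0.000416 + 0.0000221 + 0.00000742 = 1.0275e-03 /h
MTBF = 1 / λ_sys = 973 h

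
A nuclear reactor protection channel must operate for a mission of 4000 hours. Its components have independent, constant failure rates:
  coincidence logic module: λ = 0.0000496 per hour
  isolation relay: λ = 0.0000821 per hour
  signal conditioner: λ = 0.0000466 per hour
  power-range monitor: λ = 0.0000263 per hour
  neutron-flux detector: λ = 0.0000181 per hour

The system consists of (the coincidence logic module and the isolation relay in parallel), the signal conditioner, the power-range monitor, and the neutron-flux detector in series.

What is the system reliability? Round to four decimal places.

0.6599

R(coincidence logic module) = exp(−0.0000496 × 4000) = 0.820042
R(isolation relay) = exp(−0.0000821 × 4000) = 0.720075
R(signal conditioner) = exp(−0.0000466 × 4000) = 0.829942
R(power-range monitor) = exp(−0.0000263 × 4000) = 0.900144
R(neutron-flux detector) = exp(−0.0000181 × 4000) = 0.930159
Parallel (coincidence logic module and isolation relay): 1 − (1 − 0.820042)(1 − 0.720075) = 0.949625
Series ([0.949625], signal conditioner, power-range monitor, and neutron-flux detector): 0.949625 × 0.829942 × 0.900144 × 0.930159 = 0.6599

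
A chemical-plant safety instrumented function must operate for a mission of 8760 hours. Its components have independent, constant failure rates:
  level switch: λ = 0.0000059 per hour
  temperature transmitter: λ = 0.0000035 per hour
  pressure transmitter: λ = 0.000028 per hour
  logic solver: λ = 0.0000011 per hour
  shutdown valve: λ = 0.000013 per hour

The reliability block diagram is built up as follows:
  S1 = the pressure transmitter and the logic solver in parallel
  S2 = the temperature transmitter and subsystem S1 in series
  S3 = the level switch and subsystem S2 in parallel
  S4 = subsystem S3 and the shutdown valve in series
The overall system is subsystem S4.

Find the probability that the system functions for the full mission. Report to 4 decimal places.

R(level switch) = exp(−0.0000059 × 8760) = 0.949629
R(temperature transmitter) = exp(−0.0000035 × 8760) = 0.969805
R(pressure transmitter) = exp(−0.000028 × 8760) = 0.782485
R(logic solver) = exp(−0.0000011 × 8760) = 0.990410
R(shutdown valve) = exp(−0.000013 × 8760) = 0.892365
Parallel (pressure transmitter and logic solver): 1 − (1 − 0.782485)(1 − 0.990410) = 0.997914
Series (temperature transmitter and [0.997914]): 0.969805 × 0.997914 = 0.967782
Parallel (level switch and [0.967782]): 1 − (1 − 0.949629)(1 − 0.967782) = 0.998377
Series ([0.998377] and shutdown valve): 0.998377 × 0.892365 = 0.8909

0.8909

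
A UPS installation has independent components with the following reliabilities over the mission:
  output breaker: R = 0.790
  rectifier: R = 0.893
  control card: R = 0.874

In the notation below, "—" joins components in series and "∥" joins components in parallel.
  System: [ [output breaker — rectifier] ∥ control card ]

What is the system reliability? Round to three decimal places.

Series (output breaker and rectifier): 0.79000 × 0.89300 = 0.70547
Parallel ([0.70547] and control card): 1 − (1 − 0.70547)(1 − 0.87400) = 0.963

0.963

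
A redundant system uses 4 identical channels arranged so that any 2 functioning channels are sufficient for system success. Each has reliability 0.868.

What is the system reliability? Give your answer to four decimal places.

R = Σ_{i=2}^{4} C(4,i) p^i (1−p)^{4−i} with p = 0.868
C(4,2)·0.868^2·0.132^2 = 0.078766
C(4,3)·0.868^3·0.132^1 = 0.345297
C(4,4)·0.868^4·0.132^0 = 0.567648
Sum = 0.9917

0.9917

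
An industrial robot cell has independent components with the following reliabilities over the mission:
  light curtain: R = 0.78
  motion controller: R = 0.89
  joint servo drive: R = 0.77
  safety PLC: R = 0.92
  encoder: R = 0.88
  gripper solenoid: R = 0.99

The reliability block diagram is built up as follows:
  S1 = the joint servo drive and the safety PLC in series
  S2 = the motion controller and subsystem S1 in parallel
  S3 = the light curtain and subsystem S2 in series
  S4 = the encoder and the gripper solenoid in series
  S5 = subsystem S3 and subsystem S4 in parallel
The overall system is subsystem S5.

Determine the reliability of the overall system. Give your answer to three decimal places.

0.968

Series (joint servo drive and safety PLC): 0.77000 × 0.92000 = 0.70840
Parallel (motion controller and [0.70840]): 1 − (1 − 0.89000)(1 − 0.70840) = 0.96792
Series (light curtain and [0.96792]): 0.78000 × 0.96792 = 0.75498
Series (encoder and gripper solenoid): 0.88000 × 0.99000 = 0.87120
Parallel ([0.75498] and [0.87120]): 1 − (1 − 0.75498)(1 − 0.87120) = 0.968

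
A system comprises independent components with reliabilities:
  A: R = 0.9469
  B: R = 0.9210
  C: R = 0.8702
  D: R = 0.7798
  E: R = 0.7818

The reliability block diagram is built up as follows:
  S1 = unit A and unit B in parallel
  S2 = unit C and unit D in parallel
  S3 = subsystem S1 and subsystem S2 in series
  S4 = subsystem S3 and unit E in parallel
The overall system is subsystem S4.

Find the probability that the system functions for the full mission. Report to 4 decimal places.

Parallel (A and B): 1 − (1 − 0.946900)(1 − 0.921000) = 0.995805
Parallel (C and D): 1 − (1 − 0.870200)(1 − 0.779800) = 0.971418
Series ([0.995805] and [0.971418]): 0.995805 × 0.971418 = 0.967343
Parallel ([0.967343] and E): 1 − (1 − 0.967343)(1 − 0.781800) = 0.9929

0.9929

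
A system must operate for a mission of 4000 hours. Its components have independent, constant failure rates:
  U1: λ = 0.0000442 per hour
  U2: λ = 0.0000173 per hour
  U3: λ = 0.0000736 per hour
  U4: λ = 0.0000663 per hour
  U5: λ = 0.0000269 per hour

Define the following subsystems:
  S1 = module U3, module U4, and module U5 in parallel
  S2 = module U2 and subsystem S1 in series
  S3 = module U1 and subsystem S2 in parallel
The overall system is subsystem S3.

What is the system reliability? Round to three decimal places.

0.988

R(U1) = exp(−0.0000442 × 4000) = 0.83795
R(U2) = exp(−0.0000173 × 4000) = 0.93314
R(U3) = exp(−0.0000736 × 4000) = 0.74498
R(U4) = exp(−0.0000663 × 4000) = 0.76705
R(U5) = exp(−0.0000269 × 4000) = 0.89799
Parallel (U3, U4, and U5): 1 − (1 − 0.74498)(1 − 0.76705)(1 − 0.89799) = 0.99394
Series (U2 and [0.99394]): 0.93314 × 0.99394 = 0.92749
Parallel (U1 and [0.92749]): 1 − (1 − 0.83795)(1 − 0.92749) = 0.988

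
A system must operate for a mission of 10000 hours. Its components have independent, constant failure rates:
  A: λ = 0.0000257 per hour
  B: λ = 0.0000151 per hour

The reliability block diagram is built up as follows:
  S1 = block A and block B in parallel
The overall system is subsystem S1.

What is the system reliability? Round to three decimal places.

0.968

R(A) = exp(−0.0000257 × 10000) = 0.77337
R(B) = exp(−0.0000151 × 10000) = 0.85985
Parallel (A and B): 1 − (1 − 0.77337)(1 − 0.85985) = 0.968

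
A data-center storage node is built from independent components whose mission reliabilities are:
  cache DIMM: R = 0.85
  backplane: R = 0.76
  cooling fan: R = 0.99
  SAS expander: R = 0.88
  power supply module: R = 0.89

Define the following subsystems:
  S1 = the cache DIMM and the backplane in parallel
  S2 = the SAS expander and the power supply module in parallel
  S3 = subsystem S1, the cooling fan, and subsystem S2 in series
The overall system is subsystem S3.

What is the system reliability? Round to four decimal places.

Parallel (cache DIMM and backplane): 1 − (1 − 0.850000)(1 − 0.760000) = 0.964000
Parallel (SAS expander and power supply module): 1 − (1 − 0.880000)(1 − 0.890000) = 0.986800
Series ([0.964000], cooling fan, and [0.986800]): 0.964000 × 0.990000 × 0.986800 = 0.9418

0.9418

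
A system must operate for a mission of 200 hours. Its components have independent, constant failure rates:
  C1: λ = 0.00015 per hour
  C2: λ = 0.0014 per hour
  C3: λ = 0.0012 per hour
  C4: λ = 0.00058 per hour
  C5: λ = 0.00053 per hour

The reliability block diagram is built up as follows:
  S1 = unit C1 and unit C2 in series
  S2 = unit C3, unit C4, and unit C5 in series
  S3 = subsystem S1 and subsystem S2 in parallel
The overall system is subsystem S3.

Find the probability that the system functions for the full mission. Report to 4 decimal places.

R(C1) = exp(−0.00015 × 200) = 0.970446
R(C2) = exp(−0.0014 × 200) = 0.755784
R(C3) = exp(−0.0012 × 200) = 0.786628
R(C4) = exp(−0.00058 × 200) = 0.890475
R(C5) = exp(−0.00053 × 200) = 0.899425
Series (C1 and C2): 0.970446 × 0.755784 = 0.733448
Series (C3, C4, and C5): 0.786628 × 0.890475 × 0.899425 = 0.630023
Parallel ([0.733448] and [0.630023]): 1 − (1 − 0.733448)(1 − 0.630023) = 0.9014

0.9014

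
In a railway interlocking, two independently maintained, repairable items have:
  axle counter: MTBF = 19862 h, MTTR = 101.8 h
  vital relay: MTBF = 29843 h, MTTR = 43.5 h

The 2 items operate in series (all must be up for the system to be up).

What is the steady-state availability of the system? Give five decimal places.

A(axle counter) = MTBF/(MTBF+MTTR) = 19862/(19862+101.8) = 0.994901
A(vital relay) = MTBF/(MTBF+MTTR) = 29843/(29843+43.5) = 0.998544
Series availability: 0.994901 × 0.998544 = 0.99345

0.99345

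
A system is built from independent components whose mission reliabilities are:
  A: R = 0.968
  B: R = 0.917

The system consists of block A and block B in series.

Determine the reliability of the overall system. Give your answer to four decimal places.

0.8877

Series (A and B): 0.968000 × 0.917000 = 0.8877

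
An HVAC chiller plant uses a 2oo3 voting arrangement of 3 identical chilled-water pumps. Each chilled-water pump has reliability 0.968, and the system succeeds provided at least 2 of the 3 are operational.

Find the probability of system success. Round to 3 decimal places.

0.997

R = Σ_{i=2}^{3} C(3,i) p^i (1−p)^{3−i} with p = 0.968
C(3,2)·0.968^2·0.032^1 = 0.08995
C(3,3)·0.968^3·0.032^0 = 0.90704
Sum = 0.997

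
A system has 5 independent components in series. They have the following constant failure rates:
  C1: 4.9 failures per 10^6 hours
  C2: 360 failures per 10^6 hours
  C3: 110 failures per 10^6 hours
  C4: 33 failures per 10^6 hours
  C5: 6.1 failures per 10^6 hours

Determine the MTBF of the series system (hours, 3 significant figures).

1950

Series of exponential components: λ_sys = Σ λ_i
λ_sys = 0.0000049 + 0.00036 + 0.00011 + 0.000033 + 0.0000061 = 5.1400e-04 /h
MTBF = 1 / λ_sys = 1950 h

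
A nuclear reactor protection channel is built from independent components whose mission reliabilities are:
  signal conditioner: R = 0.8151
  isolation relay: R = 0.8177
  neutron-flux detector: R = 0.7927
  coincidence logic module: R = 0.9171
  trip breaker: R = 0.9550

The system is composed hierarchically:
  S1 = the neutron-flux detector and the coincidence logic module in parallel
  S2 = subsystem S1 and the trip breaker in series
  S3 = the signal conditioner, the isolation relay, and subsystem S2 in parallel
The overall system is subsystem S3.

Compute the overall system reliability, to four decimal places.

Parallel (neutron-flux detector and coincidence logic module): 1 − (1 − 0.792700)(1 − 0.917100) = 0.982815
Series ([0.982815] and trip breaker): 0.982815 × 0.955000 = 0.938588
Parallel (signal conditioner, isolation relay, and [0.938588]): 1 − (1 − 0.815100)(1 − 0.817700)(1 − 0.938588) = 0.9979

0.9979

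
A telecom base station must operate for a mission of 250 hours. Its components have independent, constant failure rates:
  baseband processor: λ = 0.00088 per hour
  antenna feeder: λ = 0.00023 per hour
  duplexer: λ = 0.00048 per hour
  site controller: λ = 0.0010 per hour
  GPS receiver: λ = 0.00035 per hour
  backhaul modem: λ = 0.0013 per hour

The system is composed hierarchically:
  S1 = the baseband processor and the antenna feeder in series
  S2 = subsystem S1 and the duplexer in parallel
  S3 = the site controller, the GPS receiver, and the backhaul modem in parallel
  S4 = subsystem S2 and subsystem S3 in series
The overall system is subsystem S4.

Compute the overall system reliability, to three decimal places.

R(baseband processor) = exp(−0.00088 × 250) = 0.80252
R(antenna feeder) = exp(−0.00023 × 250) = 0.94412
R(duplexer) = exp(−0.00048 × 250) = 0.88692
R(site controller) = exp(−0.0010 × 250) = 0.77880
R(GPS receiver) = exp(−0.00035 × 250) = 0.91622
R(backhaul modem) = exp(−0.0013 × 250) = 0.72253
Series (baseband processor and antenna feeder): 0.80252 × 0.94412 = 0.75768
Parallel ([0.75768] and duplexer): 1 − (1 − 0.75768)(1 − 0.88692) = 0.97260
Parallel (site controller, GPS receiver, and backhaul modem): 1 − (1 − 0.77880)(1 − 0.91622)(1 − 0.72253) = 0.99486
Series ([0.97260] and [0.99486]): 0.97260 × 0.99486 = 0.968

0.968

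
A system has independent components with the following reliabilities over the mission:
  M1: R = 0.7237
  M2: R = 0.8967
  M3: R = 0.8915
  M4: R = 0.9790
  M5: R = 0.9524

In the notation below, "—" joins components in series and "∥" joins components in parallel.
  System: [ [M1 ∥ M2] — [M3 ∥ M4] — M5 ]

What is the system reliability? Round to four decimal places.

Parallel (M1 and M2): 1 − (1 − 0.723700)(1 − 0.896700) = 0.971458
Parallel (M3 and M4): 1 − (1 − 0.891500)(1 − 0.979000) = 0.997722
Series ([0.971458], [0.997722], and M5): 0.971458 × 0.997722 × 0.952400 = 0.9231

0.9231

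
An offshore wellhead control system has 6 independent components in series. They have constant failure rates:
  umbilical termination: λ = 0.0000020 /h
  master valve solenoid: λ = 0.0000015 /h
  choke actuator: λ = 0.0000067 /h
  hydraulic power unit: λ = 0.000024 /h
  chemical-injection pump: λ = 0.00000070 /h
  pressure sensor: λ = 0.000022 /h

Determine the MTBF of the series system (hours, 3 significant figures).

Series of exponential components: λ_sys = Σ λ_i
λ_sys = 0.0000020 + 0.0000015 + 0.0000067 + 0.000024 + 0.00000070 + 0.000022 = 5.6900e-05 /h
MTBF = 1 / λ_sys = 17600 h

17600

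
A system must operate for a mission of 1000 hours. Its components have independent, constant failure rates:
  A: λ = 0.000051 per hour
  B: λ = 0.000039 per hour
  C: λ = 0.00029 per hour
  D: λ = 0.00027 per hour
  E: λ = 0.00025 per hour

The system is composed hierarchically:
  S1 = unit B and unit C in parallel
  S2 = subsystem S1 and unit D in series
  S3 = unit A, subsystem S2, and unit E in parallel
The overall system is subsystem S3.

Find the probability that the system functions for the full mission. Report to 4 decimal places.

0.9973

R(A) = exp(−0.000051 × 1000) = 0.950279
R(B) = exp(−0.000039 × 1000) = 0.961751
R(C) = exp(−0.00029 × 1000) = 0.748264
R(D) = exp(−0.00027 × 1000) = 0.763379
R(E) = exp(−0.00025 × 1000) = 0.778801
Parallel (B and C): 1 − (1 − 0.961751)(1 − 0.748264) = 0.990371
Series ([0.990371] and D): 0.990371 × 0.763379 = 0.756028
Parallel (A, [0.756028], and E): 1 − (1 − 0.950279)(1 − 0.756028)(1 − 0.778801) = 0.9973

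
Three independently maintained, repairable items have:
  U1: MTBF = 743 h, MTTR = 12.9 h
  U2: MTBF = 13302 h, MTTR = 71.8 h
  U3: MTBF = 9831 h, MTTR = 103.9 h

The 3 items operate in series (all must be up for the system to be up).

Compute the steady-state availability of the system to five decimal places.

0.96743

A(U1) = MTBF/(MTBF+MTTR) = 743/(743+12.9) = 0.982934
A(U2) = MTBF/(MTBF+MTTR) = 13302/(13302+71.8) = 0.994631
A(U3) = MTBF/(MTBF+MTTR) = 9831/(9831+103.9) = 0.989542
Series availability: 0.982934 × 0.994631 × 0.989542 = 0.96743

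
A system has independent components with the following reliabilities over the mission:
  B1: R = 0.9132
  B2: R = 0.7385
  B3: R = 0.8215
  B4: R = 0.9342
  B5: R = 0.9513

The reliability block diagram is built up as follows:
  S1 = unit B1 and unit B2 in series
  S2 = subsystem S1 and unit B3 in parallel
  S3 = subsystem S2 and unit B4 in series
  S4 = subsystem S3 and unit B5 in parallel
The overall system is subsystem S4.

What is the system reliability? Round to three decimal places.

Series (B1 and B2): 0.91320 × 0.73850 = 0.67440
Parallel ([0.67440] and B3): 1 − (1 − 0.67440)(1 − 0.82150) = 0.94188
Series ([0.94188] and B4): 0.94188 × 0.93420 = 0.87990
Parallel ([0.87990] and B5): 1 − (1 − 0.87990)(1 − 0.95130) = 0.994

0.994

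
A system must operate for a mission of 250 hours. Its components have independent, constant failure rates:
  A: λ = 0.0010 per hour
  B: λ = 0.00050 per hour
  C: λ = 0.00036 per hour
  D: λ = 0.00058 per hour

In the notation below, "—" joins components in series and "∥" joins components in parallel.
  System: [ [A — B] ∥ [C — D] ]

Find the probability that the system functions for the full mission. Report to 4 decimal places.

0.9345

R(A) = exp(−0.0010 × 250) = 0.778801
R(B) = exp(−0.00050 × 250) = 0.882497
R(C) = exp(−0.00036 × 250) = 0.913931
R(D) = exp(−0.00058 × 250) = 0.865022
Series (A and B): 0.778801 × 0.882497 = 0.687290
Series (C and D): 0.913931 × 0.865022 = 0.790570
Parallel ([0.687290] and [0.790570]): 1 − (1 − 0.687290)(1 − 0.790570) = 0.9345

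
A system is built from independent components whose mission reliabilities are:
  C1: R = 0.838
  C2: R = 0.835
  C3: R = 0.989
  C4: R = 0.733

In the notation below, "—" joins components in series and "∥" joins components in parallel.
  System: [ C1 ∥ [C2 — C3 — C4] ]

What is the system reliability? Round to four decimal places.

0.9361

Series (C2, C3, and C4): 0.835000 × 0.989000 × 0.733000 = 0.605322
Parallel (C1 and [0.605322]): 1 − (1 − 0.838000)(1 − 0.605322) = 0.9361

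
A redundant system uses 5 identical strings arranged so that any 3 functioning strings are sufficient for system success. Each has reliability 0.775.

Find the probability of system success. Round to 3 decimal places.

R = Σ_{i=3}^{5} C(5,i) p^i (1−p)^{5−i} with p = 0.775
C(5,3)·0.775^3·0.225^2 = 0.23565
C(5,4)·0.775^4·0.225^1 = 0.40584
C(5,5)·0.775^5·0.225^0 = 0.27958
Sum = 0.921

0.921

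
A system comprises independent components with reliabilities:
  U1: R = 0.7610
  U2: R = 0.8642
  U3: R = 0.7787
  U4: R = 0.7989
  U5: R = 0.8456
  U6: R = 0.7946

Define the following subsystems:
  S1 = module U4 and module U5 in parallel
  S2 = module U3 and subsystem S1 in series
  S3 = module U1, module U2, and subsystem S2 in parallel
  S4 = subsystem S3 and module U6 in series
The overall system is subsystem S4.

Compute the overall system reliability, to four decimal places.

Parallel (U4 and U5): 1 − (1 − 0.798900)(1 − 0.845600) = 0.968950
Series (U3 and [0.968950]): 0.778700 × 0.968950 = 0.754521
Parallel (U1, U2, and [0.754521]): 1 − (1 − 0.761000)(1 − 0.864200)(1 − 0.754521) = 0.992033
Series ([0.992033] and U6): 0.992033 × 0.794600 = 0.7883

0.7883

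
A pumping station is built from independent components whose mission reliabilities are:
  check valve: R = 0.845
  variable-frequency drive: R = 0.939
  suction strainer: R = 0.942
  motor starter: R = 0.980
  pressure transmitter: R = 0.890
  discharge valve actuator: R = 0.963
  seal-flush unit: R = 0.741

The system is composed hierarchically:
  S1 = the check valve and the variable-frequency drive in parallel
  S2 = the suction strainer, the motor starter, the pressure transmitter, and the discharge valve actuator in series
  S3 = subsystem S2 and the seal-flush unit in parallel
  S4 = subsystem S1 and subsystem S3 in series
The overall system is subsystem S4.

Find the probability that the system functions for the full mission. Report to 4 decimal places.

0.9370

Parallel (check valve and variable-frequency drive): 1 − (1 − 0.845000)(1 − 0.939000) = 0.990545
Series (suction strainer, motor starter, pressure transmitter, and discharge valve actuator): 0.942000 × 0.980000 × 0.890000 × 0.963000 = 0.791213
Parallel ([0.791213] and seal-flush unit): 1 − (1 − 0.791213)(1 − 0.741000) = 0.945924
Series ([0.990545] and [0.945924]): 0.990545 × 0.945924 = 0.9370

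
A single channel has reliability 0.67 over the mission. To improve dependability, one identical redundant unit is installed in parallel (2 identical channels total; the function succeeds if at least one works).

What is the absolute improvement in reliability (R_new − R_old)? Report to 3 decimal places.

R_before = 0.67
R_after = 1 − (1 − 0.67)^2 = 0.891
ΔR = 0.891 − 0.67 = 0.221

0.221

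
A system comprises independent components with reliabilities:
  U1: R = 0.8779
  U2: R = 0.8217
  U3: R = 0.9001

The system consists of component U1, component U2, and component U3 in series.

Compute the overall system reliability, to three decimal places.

Series (U1, U2, and U3): 0.87790 × 0.82170 × 0.90010 = 0.649

0.649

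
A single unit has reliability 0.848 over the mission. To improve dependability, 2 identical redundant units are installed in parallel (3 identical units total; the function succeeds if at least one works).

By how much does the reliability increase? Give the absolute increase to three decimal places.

R_before = 0.848
R_after = 1 − (1 − 0.848)^3 = 0.996
ΔR = 0.996 − 0.848 = 0.148

0.148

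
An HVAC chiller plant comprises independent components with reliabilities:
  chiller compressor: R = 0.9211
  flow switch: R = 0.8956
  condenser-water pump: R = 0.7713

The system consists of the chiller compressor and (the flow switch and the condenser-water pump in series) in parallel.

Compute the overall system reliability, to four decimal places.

Series (flow switch and condenser-water pump): 0.895600 × 0.771300 = 0.690776
Parallel (chiller compressor and [0.690776]): 1 − (1 − 0.921100)(1 − 0.690776) = 0.9756

0.9756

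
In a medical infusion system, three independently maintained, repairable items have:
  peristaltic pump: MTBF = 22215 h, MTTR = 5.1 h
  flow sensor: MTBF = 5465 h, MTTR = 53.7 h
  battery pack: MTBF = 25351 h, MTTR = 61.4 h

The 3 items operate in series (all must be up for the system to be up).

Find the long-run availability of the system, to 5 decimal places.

A(peristaltic pump) = MTBF/(MTBF+MTTR) = 22215/(22215+5.1) = 0.999770
A(flow sensor) = MTBF/(MTBF+MTTR) = 5465/(5465+53.7) = 0.990269
A(battery pack) = MTBF/(MTBF+MTTR) = 25351/(25351+61.4) = 0.997584
Series availability: 0.999770 × 0.990269 × 0.997584 = 0.98765

0.98765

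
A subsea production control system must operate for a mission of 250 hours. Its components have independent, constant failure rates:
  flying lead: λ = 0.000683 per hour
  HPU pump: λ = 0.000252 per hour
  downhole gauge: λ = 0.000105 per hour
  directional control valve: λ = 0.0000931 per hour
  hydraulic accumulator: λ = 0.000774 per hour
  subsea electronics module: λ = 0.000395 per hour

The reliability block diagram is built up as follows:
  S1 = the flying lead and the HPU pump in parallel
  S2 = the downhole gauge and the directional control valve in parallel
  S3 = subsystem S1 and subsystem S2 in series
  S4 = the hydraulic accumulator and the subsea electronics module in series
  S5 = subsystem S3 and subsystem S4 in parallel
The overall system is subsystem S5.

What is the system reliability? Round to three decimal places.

R(flying lead) = exp(−0.000683 × 250) = 0.84303
R(HPU pump) = exp(−0.000252 × 250) = 0.93894
R(downhole gauge) = exp(−0.000105 × 250) = 0.97409
R(directional control valve) = exp(−0.0000931 × 250) = 0.97699
R(hydraulic accumulator) = exp(−0.000774 × 250) = 0.82407
R(subsea electronics module) = exp(−0.000395 × 250) = 0.90597
Parallel (flying lead and HPU pump): 1 − (1 − 0.84303)(1 − 0.93894) = 0.99042
Parallel (downhole gauge and directional control valve): 1 − (1 − 0.97409)(1 − 0.97699) = 0.99940
Series ([0.99042] and [0.99940]): 0.99042 × 0.99940 = 0.98983
Series (hydraulic accumulator and subsea electronics module): 0.82407 × 0.90597 = 0.74658
Parallel ([0.98983] and [0.74658]): 1 − (1 − 0.98983)(1 − 0.74658) = 0.997

0.997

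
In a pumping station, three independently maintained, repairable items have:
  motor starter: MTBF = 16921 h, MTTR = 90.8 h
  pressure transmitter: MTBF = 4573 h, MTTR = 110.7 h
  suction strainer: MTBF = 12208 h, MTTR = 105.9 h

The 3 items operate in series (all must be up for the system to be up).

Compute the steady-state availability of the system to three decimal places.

A(motor starter) = MTBF/(MTBF+MTTR) = 16921/(16921+90.8) = 0.994663
A(pressure transmitter) = MTBF/(MTBF+MTTR) = 4573/(4573+110.7) = 0.976365
A(suction strainer) = MTBF/(MTBF+MTTR) = 12208/(12208+105.9) = 0.991400
Series availability: 0.994663 × 0.976365 × 0.991400 = 0.963

0.963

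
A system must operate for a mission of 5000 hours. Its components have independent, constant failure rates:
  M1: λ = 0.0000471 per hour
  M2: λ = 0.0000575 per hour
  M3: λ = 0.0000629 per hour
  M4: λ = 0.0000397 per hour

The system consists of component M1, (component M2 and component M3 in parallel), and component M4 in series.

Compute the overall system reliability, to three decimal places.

0.604

R(M1) = exp(−0.0000471 × 5000) = 0.79018
R(M2) = exp(−0.0000575 × 5000) = 0.75014
R(M3) = exp(−0.0000629 × 5000) = 0.73015
R(M4) = exp(−0.0000397 × 5000) = 0.81996
Parallel (M2 and M3): 1 − (1 − 0.75014)(1 − 0.73015) = 0.93258
Series (M1, [0.93258], and M4): 0.79018 × 0.93258 × 0.81996 = 0.604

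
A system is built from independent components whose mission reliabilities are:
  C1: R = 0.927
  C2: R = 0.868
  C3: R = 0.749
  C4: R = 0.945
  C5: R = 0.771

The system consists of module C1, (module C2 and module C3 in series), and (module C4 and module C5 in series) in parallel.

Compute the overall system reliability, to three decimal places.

0.993

Series (C2 and C3): 0.86800 × 0.74900 = 0.65013
Series (C4 and C5): 0.94500 × 0.77100 = 0.72860
Parallel (C1, [0.65013], and [0.72860]): 1 − (1 − 0.92700)(1 − 0.65013)(1 − 0.72860) = 0.993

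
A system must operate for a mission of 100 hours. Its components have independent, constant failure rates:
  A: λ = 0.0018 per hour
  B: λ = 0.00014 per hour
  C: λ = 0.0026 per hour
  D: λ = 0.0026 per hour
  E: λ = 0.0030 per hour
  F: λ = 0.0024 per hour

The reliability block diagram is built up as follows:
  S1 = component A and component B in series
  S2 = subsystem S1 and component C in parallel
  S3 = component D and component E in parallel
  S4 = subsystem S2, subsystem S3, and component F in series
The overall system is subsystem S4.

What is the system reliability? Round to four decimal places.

0.7101

R(A) = exp(−0.0018 × 100) = 0.835270
R(B) = exp(−0.00014 × 100) = 0.986098
R(C) = exp(−0.0026 × 100) = 0.771052
R(D) = exp(−0.0026 × 100) = 0.771052
R(E) = exp(−0.0030 × 100) = 0.740818
R(F) = exp(−0.0024 × 100) = 0.786628
Series (A and B): 0.835270 × 0.986098 = 0.823658
Parallel ([0.823658] and C): 1 − (1 − 0.823658)(1 − 0.771052) = 0.959627
Parallel (D and E): 1 − (1 − 0.771052)(1 − 0.740818) = 0.940661
Series ([0.959627], [0.940661], and F): 0.959627 × 0.940661 × 0.786628 = 0.7101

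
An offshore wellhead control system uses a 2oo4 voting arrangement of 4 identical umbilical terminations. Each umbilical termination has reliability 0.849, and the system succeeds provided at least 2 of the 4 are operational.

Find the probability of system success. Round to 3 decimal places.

R = Σ_{i=2}^{4} C(4,i) p^i (1−p)^{4−i} with p = 0.849
C(4,2)·0.849^2·0.151^2 = 0.09861
C(4,3)·0.849^3·0.151^1 = 0.36962
C(4,4)·0.849^4·0.151^0 = 0.51955
Sum = 0.988

0.988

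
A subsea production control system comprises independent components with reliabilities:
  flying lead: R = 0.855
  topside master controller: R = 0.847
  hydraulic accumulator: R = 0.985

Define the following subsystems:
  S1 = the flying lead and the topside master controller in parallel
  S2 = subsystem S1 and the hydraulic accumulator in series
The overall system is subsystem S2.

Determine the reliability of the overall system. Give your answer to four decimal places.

Parallel (flying lead and topside master controller): 1 − (1 − 0.855000)(1 − 0.847000) = 0.977815
Series ([0.977815] and hydraulic accumulator): 0.977815 × 0.985000 = 0.9631

0.9631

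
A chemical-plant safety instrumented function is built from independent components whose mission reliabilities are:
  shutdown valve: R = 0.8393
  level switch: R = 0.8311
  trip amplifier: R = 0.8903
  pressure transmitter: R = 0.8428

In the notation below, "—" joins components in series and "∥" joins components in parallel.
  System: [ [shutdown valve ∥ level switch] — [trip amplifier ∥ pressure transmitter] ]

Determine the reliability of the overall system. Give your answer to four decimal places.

0.9561

Parallel (shutdown valve and level switch): 1 − (1 − 0.839300)(1 − 0.831100) = 0.972858
Parallel (trip amplifier and pressure transmitter): 1 − (1 − 0.890300)(1 − 0.842800) = 0.982755
Series ([0.972858] and [0.982755]): 0.972858 × 0.982755 = 0.9561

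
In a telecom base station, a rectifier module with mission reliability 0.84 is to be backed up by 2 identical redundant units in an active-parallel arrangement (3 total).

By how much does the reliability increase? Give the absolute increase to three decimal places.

0.156

R_before = 0.84
R_after = 1 − (1 − 0.84)^3 = 0.996
ΔR = 0.996 − 0.84 = 0.156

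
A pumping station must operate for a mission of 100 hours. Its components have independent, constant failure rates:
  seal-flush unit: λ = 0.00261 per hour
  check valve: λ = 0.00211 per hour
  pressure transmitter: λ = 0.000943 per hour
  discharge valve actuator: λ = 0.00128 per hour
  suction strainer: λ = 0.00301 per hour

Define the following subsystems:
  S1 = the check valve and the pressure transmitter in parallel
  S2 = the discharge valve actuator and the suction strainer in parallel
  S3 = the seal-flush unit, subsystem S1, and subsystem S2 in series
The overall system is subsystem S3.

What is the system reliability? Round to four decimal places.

R(seal-flush unit) = exp(−0.00261 × 100) = 0.770281
R(check valve) = exp(−0.00211 × 100) = 0.809774
R(pressure transmitter) = exp(−0.000943 × 100) = 0.910010
R(discharge valve actuator) = exp(−0.00128 × 100) = 0.879853
R(suction strainer) = exp(−0.00301 × 100) = 0.740078
Parallel (check valve and pressure transmitter): 1 − (1 − 0.809774)(1 − 0.910010) = 0.982882
Parallel (discharge valve actuator and suction strainer): 1 − (1 − 0.879853)(1 − 0.740078) = 0.968771
Series (seal-flush unit, [0.982882], and [0.968771]): 0.770281 × 0.982882 × 0.968771 = 0.7335

0.7335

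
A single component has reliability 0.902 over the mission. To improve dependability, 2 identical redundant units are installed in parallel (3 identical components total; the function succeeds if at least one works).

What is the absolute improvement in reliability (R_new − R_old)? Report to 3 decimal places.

R_before = 0.902
R_after = 1 − (1 − 0.902)^3 = 0.999
ΔR = 0.999 − 0.902 = 0.097

0.097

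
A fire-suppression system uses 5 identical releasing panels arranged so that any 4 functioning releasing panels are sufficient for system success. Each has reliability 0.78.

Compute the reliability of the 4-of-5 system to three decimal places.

0.696

R = Σ_{i=4}^{5} C(5,i) p^i (1−p)^{5−i} with p = 0.78
C(5,4)·0.78^4·0.22^1 = 0.40717
C(5,5)·0.78^5·0.22^0 = 0.28872
Sum = 0.696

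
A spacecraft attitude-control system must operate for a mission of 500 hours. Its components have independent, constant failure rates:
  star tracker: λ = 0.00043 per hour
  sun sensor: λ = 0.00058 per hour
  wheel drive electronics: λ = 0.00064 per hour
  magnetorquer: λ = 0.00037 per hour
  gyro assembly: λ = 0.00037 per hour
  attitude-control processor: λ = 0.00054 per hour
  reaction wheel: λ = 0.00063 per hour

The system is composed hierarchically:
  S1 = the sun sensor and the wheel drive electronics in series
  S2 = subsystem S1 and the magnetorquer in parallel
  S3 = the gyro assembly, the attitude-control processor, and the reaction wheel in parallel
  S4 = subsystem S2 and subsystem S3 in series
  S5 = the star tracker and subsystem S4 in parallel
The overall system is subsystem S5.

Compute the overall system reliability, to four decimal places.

R(star tracker) = exp(−0.00043 × 500) = 0.806541
R(sun sensor) = exp(−0.00058 × 500) = 0.748264
R(wheel drive electronics) = exp(−0.00064 × 500) = 0.726149
R(magnetorquer) = exp(−0.00037 × 500) = 0.831104
R(gyro assembly) = exp(−0.00037 × 500) = 0.831104
R(attitude-control processor) = exp(−0.00054 × 500) = 0.763379
R(reaction wheel) = exp(−0.00063 × 500) = 0.729789
Series (sun sensor and wheel drive electronics): 0.748264 × 0.726149 = 0.543351
Parallel ([0.543351] and magnetorquer): 1 − (1 − 0.543351)(1 − 0.831104) = 0.922874
Parallel (gyro assembly, attitude-control processor, and reaction wheel): 1 − (1 − 0.831104)(1 − 0.763379)(1 − 0.729789) = 0.989201
Series ([0.922874] and [0.989201]): 0.922874 × 0.989201 = 0.912908
Parallel (star tracker and [0.912908]): 1 − (1 − 0.806541)(1 − 0.912908) = 0.9832

0.9832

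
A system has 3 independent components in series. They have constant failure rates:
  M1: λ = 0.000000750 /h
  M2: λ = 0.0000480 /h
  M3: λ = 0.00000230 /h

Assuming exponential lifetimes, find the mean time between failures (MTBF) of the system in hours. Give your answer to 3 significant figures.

Series of exponential components: λ_sys = Σ λ_i
λ_sys = 0.000000750 + 0.0000480 + 0.00000230 = 5.1050e-05 /h
MTBF = 1 / λ_sys = 19600 h

19600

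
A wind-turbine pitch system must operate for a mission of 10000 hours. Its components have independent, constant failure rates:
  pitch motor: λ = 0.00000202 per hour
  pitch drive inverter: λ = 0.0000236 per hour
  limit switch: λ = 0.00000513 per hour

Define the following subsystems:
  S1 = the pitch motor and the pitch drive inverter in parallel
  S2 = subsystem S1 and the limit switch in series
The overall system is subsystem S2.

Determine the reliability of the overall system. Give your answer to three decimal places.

R(pitch motor) = exp(−0.00000202 × 10000) = 0.98000
R(pitch drive inverter) = exp(−0.0000236 × 10000) = 0.78978
R(limit switch) = exp(−0.00000513 × 10000) = 0.94999
Parallel (pitch motor and pitch drive inverter): 1 − (1 − 0.98000)(1 − 0.78978) = 0.99580
Series ([0.99580] and limit switch): 0.99580 × 0.94999 = 0.946

0.946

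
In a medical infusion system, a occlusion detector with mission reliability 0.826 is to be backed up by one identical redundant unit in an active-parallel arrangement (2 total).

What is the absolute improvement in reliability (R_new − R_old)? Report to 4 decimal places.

0.1437

R_before = 0.826
R_after = 1 − (1 − 0.826)^2 = 0.9697
ΔR = 0.9697 − 0.826 = 0.1437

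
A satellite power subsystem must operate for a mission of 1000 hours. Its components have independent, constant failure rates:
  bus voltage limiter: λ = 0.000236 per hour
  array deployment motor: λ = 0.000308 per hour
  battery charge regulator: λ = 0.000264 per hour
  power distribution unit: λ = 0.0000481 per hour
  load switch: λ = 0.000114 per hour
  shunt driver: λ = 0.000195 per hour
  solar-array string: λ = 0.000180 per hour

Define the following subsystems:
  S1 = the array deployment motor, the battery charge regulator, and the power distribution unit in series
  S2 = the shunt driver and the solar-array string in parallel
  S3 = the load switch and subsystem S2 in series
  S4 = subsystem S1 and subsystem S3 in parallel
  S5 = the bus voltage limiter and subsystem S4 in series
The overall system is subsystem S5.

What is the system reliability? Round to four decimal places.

R(bus voltage limiter) = exp(−0.000236 × 1000) = 0.789781
R(array deployment motor) = exp(−0.000308 × 1000) = 0.734915
R(battery charge regulator) = exp(−0.000264 × 1000) = 0.767974
R(power distribution unit) = exp(−0.0000481 × 1000) = 0.953038
R(load switch) = exp(−0.000114 × 1000) = 0.892258
R(shunt driver) = exp(−0.000195 × 1000) = 0.822835
R(solar-array string) = exp(−0.000180 × 1000) = 0.835270
Series (array deployment motor, battery charge regulator, and power distribution unit): 0.734915 × 0.767974 × 0.953038 = 0.537890
Parallel (shunt driver and solar-array string): 1 − (1 − 0.822835)(1 − 0.835270) = 0.970816
Series (load switch and [0.970816]): 0.892258 × 0.970816 = 0.866218
Parallel ([0.537890] and [0.866218]): 1 − (1 − 0.537890)(1 − 0.866218) = 0.938178
Series (bus voltage limiter and [0.938178]): 0.789781 × 0.938178 = 0.7410

0.7410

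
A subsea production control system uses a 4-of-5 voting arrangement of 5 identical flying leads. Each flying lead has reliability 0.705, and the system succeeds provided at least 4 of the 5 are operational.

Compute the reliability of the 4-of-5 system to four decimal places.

R = Σ_{i=4}^{5} C(5,i) p^i (1−p)^{5−i} with p = 0.705
C(5,4)·0.705^4·0.295^1 = 0.364375
C(5,5)·0.705^5·0.295^0 = 0.174159
Sum = 0.5385

0.5385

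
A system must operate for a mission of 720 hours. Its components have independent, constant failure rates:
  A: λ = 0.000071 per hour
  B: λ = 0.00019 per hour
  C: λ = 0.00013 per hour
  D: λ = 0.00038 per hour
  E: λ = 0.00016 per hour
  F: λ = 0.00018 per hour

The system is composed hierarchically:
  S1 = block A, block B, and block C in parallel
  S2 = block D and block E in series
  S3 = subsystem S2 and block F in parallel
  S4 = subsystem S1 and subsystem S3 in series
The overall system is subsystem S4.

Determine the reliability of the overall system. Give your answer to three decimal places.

0.960

R(A) = exp(−0.000071 × 720) = 0.95016
R(B) = exp(−0.00019 × 720) = 0.87214
R(C) = exp(−0.00013 × 720) = 0.91065
R(D) = exp(−0.00038 × 720) = 0.76064
R(E) = exp(−0.00016 × 720) = 0.89119
R(F) = exp(−0.00018 × 720) = 0.87845
Parallel (A, B, and C): 1 − (1 − 0.95016)(1 − 0.87214)(1 − 0.91065) = 0.99943
Series (D and E): 0.76064 × 0.89119 = 0.67787
Parallel ([0.67787] and F): 1 − (1 − 0.67787)(1 − 0.87845) = 0.96085
Series ([0.99943] and [0.96085]): 0.99943 × 0.96085 = 0.960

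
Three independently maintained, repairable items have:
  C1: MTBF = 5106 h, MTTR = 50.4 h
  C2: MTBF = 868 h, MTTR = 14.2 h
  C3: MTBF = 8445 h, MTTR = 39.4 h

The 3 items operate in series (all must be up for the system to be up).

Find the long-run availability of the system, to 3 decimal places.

0.970

A(C1) = MTBF/(MTBF+MTTR) = 5106/(5106+50.4) = 0.990226
A(C2) = MTBF/(MTBF+MTTR) = 868/(868+14.2) = 0.983904
A(C3) = MTBF/(MTBF+MTTR) = 8445/(8445+39.4) = 0.995356
Series availability: 0.990226 × 0.983904 × 0.995356 = 0.970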